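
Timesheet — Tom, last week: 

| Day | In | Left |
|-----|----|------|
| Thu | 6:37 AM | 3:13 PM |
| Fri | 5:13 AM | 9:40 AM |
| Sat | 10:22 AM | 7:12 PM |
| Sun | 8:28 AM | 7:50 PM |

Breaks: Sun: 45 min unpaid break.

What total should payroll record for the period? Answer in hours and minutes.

32 h 30 min

Thu: 6:37 AM–3:13 PM = 8 h 36 min
Fri: 5:13 AM–9:40 AM = 4 h 27 min
Sat: 10:22 AM–7:12 PM = 8 h 50 min
Sun: 8:28 AM–7:50 PM = 11 h 22 min; less 45 min break → 10 h 37 min
Total: 8 h 36 min + 4 h 27 min + 8 h 50 min + 10 h 37 min = 32 h 30 min.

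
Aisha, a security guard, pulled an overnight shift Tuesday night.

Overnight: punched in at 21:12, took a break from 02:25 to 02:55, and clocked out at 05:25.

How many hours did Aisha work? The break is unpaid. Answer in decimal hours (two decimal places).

7.72 hours

Overnight: 21:12 → midnight = 2 h 48 min; midnight → 05:25 = 5 h 25 min; span 8 h 13 min; less 30 min break → 7 h 43 min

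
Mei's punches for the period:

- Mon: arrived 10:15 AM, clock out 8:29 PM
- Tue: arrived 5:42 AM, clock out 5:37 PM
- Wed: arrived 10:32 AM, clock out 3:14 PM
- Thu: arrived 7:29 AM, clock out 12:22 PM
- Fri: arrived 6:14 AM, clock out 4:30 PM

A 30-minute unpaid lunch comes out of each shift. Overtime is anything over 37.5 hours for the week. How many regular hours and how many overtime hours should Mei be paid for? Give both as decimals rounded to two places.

Mon: 10:15 AM–8:29 PM = 10 h 14 min; less 30 min break → 9 h 44 min
Tue: 5:42 AM–5:37 PM = 11 h 55 min; less 30 min break → 11 h 25 min
Wed: 10:32 AM–3:14 PM = 4 h 42 min; less 30 min break → 4 h 12 min
Thu: 7:29 AM–12:22 PM = 4 h 53 min; less 30 min break → 4 h 23 min
Fri: 6:14 AM–4:30 PM = 10 h 16 min; less 30 min break → 9 h 46 min
Total worked: 39 h 30 min = 39.50 h.
Threshold 37.5 h → overtime 2 h 0 min, regular 37 h 30 min.

Regular 37.50 hours, overtime 2.00 hours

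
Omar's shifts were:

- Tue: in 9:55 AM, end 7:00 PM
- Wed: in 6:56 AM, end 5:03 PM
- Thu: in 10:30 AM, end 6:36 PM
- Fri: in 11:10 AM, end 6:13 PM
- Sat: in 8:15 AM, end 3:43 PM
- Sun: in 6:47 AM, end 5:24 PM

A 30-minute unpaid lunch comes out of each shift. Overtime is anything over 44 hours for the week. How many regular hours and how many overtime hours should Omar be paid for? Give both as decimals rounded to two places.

Regular 44.00 hours, overtime 5.43 hours

Tue: 9:55 AM–7:00 PM = 9 h 5 min; less 30 min break → 8 h 35 min
Wed: 6:56 AM–5:03 PM = 10 h 7 min; less 30 min break → 9 h 37 min
Thu: 10:30 AM–6:36 PM = 8 h 6 min; less 30 min break → 7 h 36 min
Fri: 11:10 AM–6:13 PM = 7 h 3 min; less 30 min break → 6 h 33 min
Sat: 8:15 AM–3:43 PM = 7 h 28 min; less 30 min break → 6 h 58 min
Sun: 6:47 AM–5:24 PM = 10 h 37 min; less 30 min break → 10 h 7 min
Total worked: 49 h 26 min = 49.43 h.
Threshold 44 h → overtime 5 h 26 min, regular 44 h 0 min.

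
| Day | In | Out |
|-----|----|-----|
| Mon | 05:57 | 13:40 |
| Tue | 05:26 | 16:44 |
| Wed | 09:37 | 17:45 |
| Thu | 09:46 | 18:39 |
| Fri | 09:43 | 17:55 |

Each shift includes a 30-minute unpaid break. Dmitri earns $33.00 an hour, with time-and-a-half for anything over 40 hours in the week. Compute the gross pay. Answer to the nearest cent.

$1405.80

Mon: 05:57–13:40 = 7 h 43 min; less 30 min break → 7 h 13 min
Tue: 05:26–16:44 = 11 h 18 min; less 30 min break → 10 h 48 min
Wed: 09:37–17:45 = 8 h 8 min; less 30 min break → 7 h 38 min
Thu: 09:46–18:39 = 8 h 53 min; less 30 min break → 8 h 23 min
Fri: 09:43–17:55 = 8 h 12 min; less 30 min break → 7 h 42 min
Total worked: 41 h 44 min = 2504 min.
Regular 40 h 0 min = 2400 min at $33.00/h; overtime 1 h 44 min = 104 min at $49.50/h.
Pay = (2400 × $33.00 + 104 × $49.50) ÷ 60 = $1405.80.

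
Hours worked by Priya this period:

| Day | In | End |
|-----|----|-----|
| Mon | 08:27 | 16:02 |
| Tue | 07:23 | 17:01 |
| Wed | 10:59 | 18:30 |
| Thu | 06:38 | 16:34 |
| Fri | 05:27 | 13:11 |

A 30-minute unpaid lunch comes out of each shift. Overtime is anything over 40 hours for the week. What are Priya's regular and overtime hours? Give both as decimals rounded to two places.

Regular 39.90 hours, overtime 0.00 hours

Mon: 08:27–16:02 = 7 h 35 min; less 30 min break → 7 h 5 min
Tue: 07:23–17:01 = 9 h 38 min; less 30 min break → 9 h 8 min
Wed: 10:59–18:30 = 7 h 31 min; less 30 min break → 7 h 1 min
Thu: 06:38–16:34 = 9 h 56 min; less 30 min break → 9 h 26 min
Fri: 05:27–13:11 = 7 h 44 min; less 30 min break → 7 h 14 min
Total worked: 39 h 54 min = 39.90 h.
Threshold 40 h → overtime 0 h 0 min, regular 39 h 54 min.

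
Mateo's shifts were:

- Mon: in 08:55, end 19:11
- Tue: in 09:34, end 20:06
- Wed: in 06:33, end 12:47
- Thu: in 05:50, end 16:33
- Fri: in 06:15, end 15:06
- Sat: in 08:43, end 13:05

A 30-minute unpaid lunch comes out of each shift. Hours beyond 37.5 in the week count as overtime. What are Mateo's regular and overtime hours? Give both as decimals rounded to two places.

Regular 37.50 hours, overtime 10.47 hours

Mon: 08:55–19:11 = 10 h 16 min; less 30 min break → 9 h 46 min
Tue: 09:34–20:06 = 10 h 32 min; less 30 min break → 10 h 2 min
Wed: 06:33–12:47 = 6 h 14 min; less 30 min break → 5 h 44 min
Thu: 05:50–16:33 = 10 h 43 min; less 30 min break → 10 h 13 min
Fri: 06:15–15:06 = 8 h 51 min; less 30 min break → 8 h 21 min
Sat: 08:43–13:05 = 4 h 22 min; less 30 min break → 3 h 52 min
Total worked: 47 h 58 min = 47.97 h.
Threshold 37.5 h → overtime 10 h 28 min, regular 37 h 30 min.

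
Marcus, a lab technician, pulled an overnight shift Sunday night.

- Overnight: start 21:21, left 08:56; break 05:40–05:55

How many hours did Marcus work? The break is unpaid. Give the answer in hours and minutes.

Overnight: 21:21 → midnight = 2 h 39 min; midnight → 08:56 = 8 h 56 min; span 11 h 35 min; less 15 min break → 11 h 20 min

11 h 20 min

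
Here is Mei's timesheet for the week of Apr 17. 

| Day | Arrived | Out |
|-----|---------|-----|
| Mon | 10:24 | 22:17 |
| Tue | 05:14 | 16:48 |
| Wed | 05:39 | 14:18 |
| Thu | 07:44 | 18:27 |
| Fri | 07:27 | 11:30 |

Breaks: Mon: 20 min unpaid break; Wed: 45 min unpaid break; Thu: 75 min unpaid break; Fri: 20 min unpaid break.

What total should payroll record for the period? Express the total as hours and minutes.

44 h 12 min

Mon: 10:24–22:17 = 11 h 53 min; less 20 min break → 11 h 33 min
Tue: 05:14–16:48 = 11 h 34 min
Wed: 05:39–14:18 = 8 h 39 min; less 45 min break → 7 h 54 min
Thu: 07:44–18:27 = 10 h 43 min; less 75 min break → 9 h 28 min
Fri: 07:27–11:30 = 4 h 3 min; less 20 min break → 3 h 43 min
Total: 11 h 33 min + 11 h 34 min + 7 h 54 min + 9 h 28 min + 3 h 43 min = 44 h 12 min.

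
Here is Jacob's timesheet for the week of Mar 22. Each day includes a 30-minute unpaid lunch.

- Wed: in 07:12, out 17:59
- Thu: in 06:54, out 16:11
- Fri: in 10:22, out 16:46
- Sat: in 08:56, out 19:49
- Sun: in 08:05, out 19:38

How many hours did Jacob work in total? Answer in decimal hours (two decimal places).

Wed: 07:12–17:59 = 10 h 47 min; less 30 min break → 10 h 17 min
Thu: 06:54–16:11 = 9 h 17 min; less 30 min break → 8 h 47 min
Fri: 10:22–16:46 = 6 h 24 min; less 30 min break → 5 h 54 min
Sat: 08:56–19:49 = 10 h 53 min; less 30 min break → 10 h 23 min
Sun: 08:05–19:38 = 11 h 33 min; less 30 min break → 11 h 3 min
Total: 10 h 17 min + 8 h 47 min + 5 h 54 min + 10 h 23 min + 11 h 3 min = 46 h 24 min.

46.40 hours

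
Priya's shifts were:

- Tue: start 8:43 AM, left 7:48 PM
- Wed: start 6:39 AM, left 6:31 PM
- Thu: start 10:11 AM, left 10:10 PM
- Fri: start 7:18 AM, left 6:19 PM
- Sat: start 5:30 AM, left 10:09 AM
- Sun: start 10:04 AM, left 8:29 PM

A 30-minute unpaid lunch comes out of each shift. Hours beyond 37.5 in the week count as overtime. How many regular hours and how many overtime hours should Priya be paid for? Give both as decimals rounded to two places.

Tue: 8:43 AM–7:48 PM = 11 h 5 min; less 30 min break → 10 h 35 min
Wed: 6:39 AM–6:31 PM = 11 h 52 min; less 30 min break → 11 h 22 min
Thu: 10:11 AM–10:10 PM = 11 h 59 min; less 30 min break → 11 h 29 min
Fri: 7:18 AM–6:19 PM = 11 h 1 min; less 30 min break → 10 h 31 min
Sat: 5:30 AM–10:09 AM = 4 h 39 min; less 30 min break → 4 h 9 min
Sun: 10:04 AM–8:29 PM = 10 h 25 min; less 30 min break → 9 h 55 min
Total worked: 58 h 1 min = 58.02 h.
Threshold 37.5 h → overtime 20 h 31 min, regular 37 h 30 min.

Regular 37.50 hours, overtime 20.52 hours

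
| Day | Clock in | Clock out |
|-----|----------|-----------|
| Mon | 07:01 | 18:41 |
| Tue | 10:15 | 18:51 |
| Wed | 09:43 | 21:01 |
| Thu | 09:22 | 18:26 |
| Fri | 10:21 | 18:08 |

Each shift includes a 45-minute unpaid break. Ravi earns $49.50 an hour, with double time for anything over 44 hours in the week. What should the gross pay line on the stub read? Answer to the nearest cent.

Mon: 07:01–18:41 = 11 h 40 min; less 45 min break → 10 h 55 min
Tue: 10:15–18:51 = 8 h 36 min; less 45 min break → 7 h 51 min
Wed: 09:43–21:01 = 11 h 18 min; less 45 min break → 10 h 33 min
Thu: 09:22–18:26 = 9 h 4 min; less 45 min break → 8 h 19 min
Fri: 10:21–18:08 = 7 h 47 min; less 45 min break → 7 h 2 min
Total worked: 44 h 40 min = 2680 min.
Regular 44 h 0 min = 2640 min at $49.50/h; overtime 0 h 40 min = 40 min at $99.00/h.
Pay = (2640 × $49.50 + 40 × $99.00) ÷ 60 = $2244.00.

$2244.00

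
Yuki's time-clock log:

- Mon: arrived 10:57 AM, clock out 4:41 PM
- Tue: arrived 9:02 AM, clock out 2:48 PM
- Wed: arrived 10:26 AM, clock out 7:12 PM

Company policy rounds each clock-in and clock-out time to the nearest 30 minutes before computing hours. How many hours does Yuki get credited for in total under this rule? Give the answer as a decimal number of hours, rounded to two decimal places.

Mon: in 10:57 AM→11:00 AM, out 4:41 PM→4:30 PM; 5 h 30 min
Tue: in 9:02 AM→9:00 AM, out 2:48 PM→3:00 PM; 6 h 0 min
Wed: in 10:26 AM→10:30 AM, out 7:12 PM→7:00 PM; 8 h 30 min
Total credited: 20 h 0 min.

20.00 hours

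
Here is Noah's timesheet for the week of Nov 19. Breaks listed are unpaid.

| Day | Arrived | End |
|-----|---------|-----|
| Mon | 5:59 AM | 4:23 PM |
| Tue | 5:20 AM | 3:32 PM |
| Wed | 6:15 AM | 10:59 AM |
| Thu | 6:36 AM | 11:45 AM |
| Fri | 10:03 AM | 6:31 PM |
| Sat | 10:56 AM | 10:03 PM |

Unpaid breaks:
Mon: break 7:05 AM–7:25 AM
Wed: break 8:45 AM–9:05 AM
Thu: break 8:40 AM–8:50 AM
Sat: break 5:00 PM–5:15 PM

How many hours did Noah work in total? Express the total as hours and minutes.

48 h 59 min

Mon: 5:59 AM–4:23 PM = 10 h 24 min; less 20 min break → 10 h 4 min
Tue: 5:20 AM–3:32 PM = 10 h 12 min
Wed: 6:15 AM–10:59 AM = 4 h 44 min; less 20 min break → 4 h 24 min
Thu: 6:36 AM–11:45 AM = 5 h 9 min; less 10 min break → 4 h 59 min
Fri: 10:03 AM–6:31 PM = 8 h 28 min
Sat: 10:56 AM–10:03 PM = 11 h 7 min; less 15 min break → 10 h 52 min
Total: 10 h 4 min + 10 h 12 min + 4 h 24 min + 4 h 59 min + 8 h 28 min + 10 h 52 min = 48 h 59 min.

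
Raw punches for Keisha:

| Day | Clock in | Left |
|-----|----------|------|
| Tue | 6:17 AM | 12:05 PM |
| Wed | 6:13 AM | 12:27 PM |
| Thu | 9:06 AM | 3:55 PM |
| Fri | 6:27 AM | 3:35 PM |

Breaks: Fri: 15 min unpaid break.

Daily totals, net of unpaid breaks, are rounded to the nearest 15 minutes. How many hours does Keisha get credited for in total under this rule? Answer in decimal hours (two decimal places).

27.75 hours

Tue: 6:17 AM–12:05 PM = 5 h 48 min → rounds to 5 h 45 min
Wed: 6:13 AM–12:27 PM = 6 h 14 min → rounds to 6 h 15 min
Thu: 9:06 AM–3:55 PM = 6 h 49 min → rounds to 6 h 45 min
Fri: 6:27 AM–3:35 PM = 9 h 8 min − 15 min = 8 h 53 min → rounds to 9 h 0 min
Total credited: 27 h 45 min.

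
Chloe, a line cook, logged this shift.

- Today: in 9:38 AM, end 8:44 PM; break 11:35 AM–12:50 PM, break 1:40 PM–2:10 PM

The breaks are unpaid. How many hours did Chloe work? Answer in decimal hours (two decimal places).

Today: 9:38 AM–8:44 PM = 11 h 6 min; less 105 min break → 9 h 21 min

9.35 hours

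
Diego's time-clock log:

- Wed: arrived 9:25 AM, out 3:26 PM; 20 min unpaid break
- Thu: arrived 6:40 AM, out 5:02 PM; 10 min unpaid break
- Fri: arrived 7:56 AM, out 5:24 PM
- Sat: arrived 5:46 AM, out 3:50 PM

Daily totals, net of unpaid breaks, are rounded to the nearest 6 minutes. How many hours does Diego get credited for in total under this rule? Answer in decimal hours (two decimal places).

35.50 hours

Wed: 9:25 AM–3:26 PM = 6 h 1 min − 20 min = 5 h 41 min → rounds to 5 h 42 min
Thu: 6:40 AM–5:02 PM = 10 h 22 min − 10 min = 10 h 12 min → rounds to 10 h 12 min
Fri: 7:56 AM–5:24 PM = 9 h 28 min → rounds to 9 h 30 min
Sat: 5:46 AM–3:50 PM = 10 h 4 min → rounds to 10 h 6 min
Total credited: 35 h 30 min.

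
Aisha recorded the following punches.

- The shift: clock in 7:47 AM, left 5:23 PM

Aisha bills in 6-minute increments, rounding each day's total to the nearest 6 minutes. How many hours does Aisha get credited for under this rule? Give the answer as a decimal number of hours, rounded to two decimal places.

The shift: 7:47 AM–5:23 PM = 9 h 36 min → rounds to 9 h 36 min

9.60 hours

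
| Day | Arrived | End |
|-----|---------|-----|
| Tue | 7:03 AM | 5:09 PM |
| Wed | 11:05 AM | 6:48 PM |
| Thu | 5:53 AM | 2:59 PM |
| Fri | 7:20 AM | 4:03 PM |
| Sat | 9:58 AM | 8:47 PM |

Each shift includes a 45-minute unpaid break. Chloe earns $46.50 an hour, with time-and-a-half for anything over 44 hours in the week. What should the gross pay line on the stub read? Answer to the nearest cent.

Tue: 7:03 AM–5:09 PM = 10 h 6 min; less 45 min break → 9 h 21 min
Wed: 11:05 AM–6:48 PM = 7 h 43 min; less 45 min break → 6 h 58 min
Thu: 5:53 AM–2:59 PM = 9 h 6 min; less 45 min break → 8 h 21 min
Fri: 7:20 AM–4:03 PM = 8 h 43 min; less 45 min break → 7 h 58 min
Sat: 9:58 AM–8:47 PM = 10 h 49 min; less 45 min break → 10 h 4 min
Total worked: 42 h 42 min = 2562 min.
Regular 42 h 42 min = 2562 min at $46.50/h; overtime 0 h 0 min = 0 min at $69.75/h.
Pay = (2562 × $46.50 + 0 × $69.75) ÷ 60 = $1985.55.

$1985.55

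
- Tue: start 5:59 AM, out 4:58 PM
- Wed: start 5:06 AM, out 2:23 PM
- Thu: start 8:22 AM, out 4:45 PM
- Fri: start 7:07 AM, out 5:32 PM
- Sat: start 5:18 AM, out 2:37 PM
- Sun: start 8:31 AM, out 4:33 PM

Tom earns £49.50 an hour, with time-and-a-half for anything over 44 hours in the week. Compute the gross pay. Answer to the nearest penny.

Tue: 5:59 AM–4:58 PM = 10 h 59 min
Wed: 5:06 AM–2:23 PM = 9 h 17 min
Thu: 8:22 AM–4:45 PM = 8 h 23 min
Fri: 7:07 AM–5:32 PM = 10 h 25 min
Sat: 5:18 AM–2:37 PM = 9 h 19 min
Sun: 8:31 AM–4:33 PM = 8 h 2 min
Total worked: 56 h 25 min = 3385 min.
Regular 44 h 0 min = 2640 min at £49.50/h; overtime 12 h 25 min = 745 min at £74.25/h.
Pay = (2640 × £49.50 + 745 × £74.25) ÷ 60 = £3099.94.

£3099.94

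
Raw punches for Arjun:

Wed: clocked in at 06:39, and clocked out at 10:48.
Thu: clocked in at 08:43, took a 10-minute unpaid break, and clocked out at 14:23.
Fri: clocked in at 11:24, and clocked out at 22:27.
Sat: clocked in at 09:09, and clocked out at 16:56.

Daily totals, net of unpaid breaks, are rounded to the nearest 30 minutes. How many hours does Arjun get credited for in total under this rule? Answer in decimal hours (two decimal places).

Wed: 06:39–10:48 = 4 h 9 min → rounds to 4 h 0 min
Thu: 08:43–14:23 = 5 h 40 min − 10 min = 5 h 30 min → rounds to 5 h 30 min
Fri: 11:24–22:27 = 11 h 3 min → rounds to 11 h 0 min
Sat: 09:09–16:56 = 7 h 47 min → rounds to 8 h 0 min
Total credited: 28 h 30 min.

28.50 hours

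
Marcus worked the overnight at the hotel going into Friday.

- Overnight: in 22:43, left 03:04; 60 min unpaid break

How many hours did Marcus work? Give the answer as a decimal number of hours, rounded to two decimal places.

Overnight: 22:43 → midnight = 1 h 17 min; midnight → 03:04 = 3 h 4 min; span 4 h 21 min; less 60 min break → 3 h 21 min

3.35 hours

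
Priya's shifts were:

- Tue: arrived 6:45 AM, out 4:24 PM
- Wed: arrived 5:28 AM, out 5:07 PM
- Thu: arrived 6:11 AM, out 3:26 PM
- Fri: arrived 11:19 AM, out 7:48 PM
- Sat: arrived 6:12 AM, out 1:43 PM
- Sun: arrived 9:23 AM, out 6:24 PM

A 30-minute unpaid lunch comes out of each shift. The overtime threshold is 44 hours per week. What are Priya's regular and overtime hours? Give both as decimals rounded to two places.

Tue: 6:45 AM–4:24 PM = 9 h 39 min; less 30 min break → 9 h 9 min
Wed: 5:28 AM–5:07 PM = 11 h 39 min; less 30 min break → 11 h 9 min
Thu: 6:11 AM–3:26 PM = 9 h 15 min; less 30 min break → 8 h 45 min
Fri: 11:19 AM–7:48 PM = 8 h 29 min; less 30 min break → 7 h 59 min
Sat: 6:12 AM–1:43 PM = 7 h 31 min; less 30 min break → 7 h 1 min
Sun: 9:23 AM–6:24 PM = 9 h 1 min; less 30 min break → 8 h 31 min
Total worked: 52 h 34 min = 52.57 h.
Threshold 44 h → overtime 8 h 34 min, regular 44 h 0 min.

Regular 44.00 hours, overtime 8.57 hours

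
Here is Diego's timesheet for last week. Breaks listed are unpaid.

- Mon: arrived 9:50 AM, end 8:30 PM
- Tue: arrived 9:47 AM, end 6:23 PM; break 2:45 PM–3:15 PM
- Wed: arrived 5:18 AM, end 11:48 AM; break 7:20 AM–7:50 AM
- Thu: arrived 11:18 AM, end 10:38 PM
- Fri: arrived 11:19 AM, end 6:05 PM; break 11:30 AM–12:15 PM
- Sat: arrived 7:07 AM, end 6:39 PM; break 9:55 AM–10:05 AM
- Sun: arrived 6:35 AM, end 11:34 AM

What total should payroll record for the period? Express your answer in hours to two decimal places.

58.47 hours

Mon: 9:50 AM–8:30 PM = 10 h 40 min
Tue: 9:47 AM–6:23 PM = 8 h 36 min; less 30 min break → 8 h 6 min
Wed: 5:18 AM–11:48 AM = 6 h 30 min; less 30 min break → 6 h 0 min
Thu: 11:18 AM–10:38 PM = 11 h 20 min
Fri: 11:19 AM–6:05 PM = 6 h 46 min; less 45 min break → 6 h 1 min
Sat: 7:07 AM–6:39 PM = 11 h 32 min; less 10 min break → 11 h 22 min
Sun: 6:35 AM–11:34 AM = 4 h 59 min
Total: 10 h 40 min + 8 h 6 min + 6 h 0 min + 11 h 20 min + 6 h 1 min + 11 h 22 min + 4 h 59 min = 58 h 28 min.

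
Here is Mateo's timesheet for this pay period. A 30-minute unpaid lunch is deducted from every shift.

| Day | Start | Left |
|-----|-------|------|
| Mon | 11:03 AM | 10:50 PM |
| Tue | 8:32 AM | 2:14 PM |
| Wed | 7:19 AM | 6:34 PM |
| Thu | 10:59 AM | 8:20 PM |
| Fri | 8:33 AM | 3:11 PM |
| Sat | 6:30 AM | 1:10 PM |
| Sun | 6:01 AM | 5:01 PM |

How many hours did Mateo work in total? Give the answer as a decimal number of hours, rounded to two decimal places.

Mon: 11:03 AM–10:50 PM = 11 h 47 min; less 30 min break → 11 h 17 min
Tue: 8:32 AM–2:14 PM = 5 h 42 min; less 30 min break → 5 h 12 min
Wed: 7:19 AM–6:34 PM = 11 h 15 min; less 30 min break → 10 h 45 min
Thu: 10:59 AM–8:20 PM = 9 h 21 min; less 30 min break → 8 h 51 min
Fri: 8:33 AM–3:11 PM = 6 h 38 min; less 30 min break → 6 h 8 min
Sat: 6:30 AM–1:10 PM = 6 h 40 min; less 30 min break → 6 h 10 min
Sun: 6:01 AM–5:01 PM = 11 h 0 min; less 30 min break → 10 h 30 min
Total: 11 h 17 min + 5 h 12 min + 10 h 45 min + 8 h 51 min + 6 h 8 min + 6 h 10 min + 10 h 30 min = 58 h 53 min.

58.88 hours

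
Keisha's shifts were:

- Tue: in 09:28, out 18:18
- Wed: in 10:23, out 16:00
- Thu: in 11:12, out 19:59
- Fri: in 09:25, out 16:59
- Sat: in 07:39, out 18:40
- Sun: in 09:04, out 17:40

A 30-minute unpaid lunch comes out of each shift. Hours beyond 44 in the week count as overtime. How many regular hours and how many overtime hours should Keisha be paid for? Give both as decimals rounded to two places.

Regular 44.00 hours, overtime 3.42 hours

Tue: 09:28–18:18 = 8 h 50 min; less 30 min break → 8 h 20 min
Wed: 10:23–16:00 = 5 h 37 min; less 30 min break → 5 h 7 min
Thu: 11:12–19:59 = 8 h 47 min; less 30 min break → 8 h 17 min
Fri: 09:25–16:59 = 7 h 34 min; less 30 min break → 7 h 4 min
Sat: 07:39–18:40 = 11 h 1 min; less 30 min break → 10 h 31 min
Sun: 09:04–17:40 = 8 h 36 min; less 30 min break → 8 h 6 min
Total worked: 47 h 25 min = 47.42 h.
Threshold 44 h → overtime 3 h 25 min, regular 44 h 0 min.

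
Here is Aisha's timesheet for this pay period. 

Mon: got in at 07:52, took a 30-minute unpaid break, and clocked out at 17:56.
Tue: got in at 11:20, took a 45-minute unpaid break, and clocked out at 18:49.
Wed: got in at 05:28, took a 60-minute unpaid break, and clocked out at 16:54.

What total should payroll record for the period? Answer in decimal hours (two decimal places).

26.73 hours

Mon: 07:52–17:56 = 10 h 4 min; less 30 min break → 9 h 34 min
Tue: 11:20–18:49 = 7 h 29 min; less 45 min break → 6 h 44 min
Wed: 05:28–16:54 = 11 h 26 min; less 60 min break → 10 h 26 min
Total: 9 h 34 min + 6 h 44 min + 10 h 26 min = 26 h 44 min.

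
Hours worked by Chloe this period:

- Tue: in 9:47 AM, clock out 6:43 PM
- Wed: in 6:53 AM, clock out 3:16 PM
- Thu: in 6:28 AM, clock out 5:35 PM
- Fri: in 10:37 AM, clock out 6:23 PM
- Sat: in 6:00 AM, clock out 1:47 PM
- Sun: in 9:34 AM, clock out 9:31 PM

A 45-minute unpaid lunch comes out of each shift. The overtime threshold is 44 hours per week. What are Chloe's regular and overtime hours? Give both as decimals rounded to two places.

Tue: 9:47 AM–6:43 PM = 8 h 56 min; less 45 min break → 8 h 11 min
Wed: 6:53 AM–3:16 PM = 8 h 23 min; less 45 min break → 7 h 38 min
Thu: 6:28 AM–5:35 PM = 11 h 7 min; less 45 min break → 10 h 22 min
Fri: 10:37 AM–6:23 PM = 7 h 46 min; less 45 min break → 7 h 1 min
Sat: 6:00 AM–1:47 PM = 7 h 47 min; less 45 min break → 7 h 2 min
Sun: 9:34 AM–9:31 PM = 11 h 57 min; less 45 min break → 11 h 12 min
Total worked: 51 h 26 min = 51.43 h.
Threshold 44 h → overtime 7 h 26 min, regular 44 h 0 min.

Regular 44.00 hours, overtime 7.43 hours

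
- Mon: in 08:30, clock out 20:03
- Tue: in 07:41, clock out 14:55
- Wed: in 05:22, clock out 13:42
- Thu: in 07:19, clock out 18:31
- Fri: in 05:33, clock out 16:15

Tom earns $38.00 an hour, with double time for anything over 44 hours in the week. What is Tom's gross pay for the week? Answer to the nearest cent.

$2053.27

Mon: 08:30–20:03 = 11 h 33 min
Tue: 07:41–14:55 = 7 h 14 min
Wed: 05:22–13:42 = 8 h 20 min
Thu: 07:19–18:31 = 11 h 12 min
Fri: 05:33–16:15 = 10 h 42 min
Total worked: 49 h 1 min = 2941 min.
Regular 44 h 0 min = 2640 min at $38.00/h; overtime 5 h 1 min = 301 min at $76.00/h.
Pay = (2640 × $38.00 + 301 × $76.00) ÷ 60 = $2053.27.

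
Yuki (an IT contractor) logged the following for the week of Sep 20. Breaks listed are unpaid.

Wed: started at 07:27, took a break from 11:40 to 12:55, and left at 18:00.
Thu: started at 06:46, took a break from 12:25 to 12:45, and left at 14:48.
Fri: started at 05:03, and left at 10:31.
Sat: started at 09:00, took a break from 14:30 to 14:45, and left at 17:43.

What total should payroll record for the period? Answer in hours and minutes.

30 h 56 min

Wed: 07:27–18:00 = 10 h 33 min; less 75 min break → 9 h 18 min
Thu: 06:46–14:48 = 8 h 2 min; less 20 min break → 7 h 42 min
Fri: 05:03–10:31 = 5 h 28 min
Sat: 09:00–17:43 = 8 h 43 min; less 15 min break → 8 h 28 min
Total: 9 h 18 min + 7 h 42 min + 5 h 28 min + 8 h 28 min = 30 h 56 min.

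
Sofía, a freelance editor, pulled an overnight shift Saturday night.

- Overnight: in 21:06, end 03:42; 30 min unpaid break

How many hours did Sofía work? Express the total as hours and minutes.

Overnight: 21:06 → midnight = 2 h 54 min; midnight → 03:42 = 3 h 42 min; span 6 h 36 min; less 30 min break → 6 h 6 min

6 h 6 min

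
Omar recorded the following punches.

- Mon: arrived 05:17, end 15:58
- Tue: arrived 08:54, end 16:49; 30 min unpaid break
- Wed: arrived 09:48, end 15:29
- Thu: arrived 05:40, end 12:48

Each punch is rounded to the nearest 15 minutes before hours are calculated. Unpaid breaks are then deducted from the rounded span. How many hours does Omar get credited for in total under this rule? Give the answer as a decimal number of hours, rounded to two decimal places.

30.75 hours

Mon: in 05:17→05:15, out 15:58→16:00; 10 h 45 min
Tue: in 08:54→09:00, out 16:49→16:45; 7 h 45 min − 30 min = 7 h 15 min
Wed: in 09:48→09:45, out 15:29→15:30; 5 h 45 min
Thu: in 05:40→05:45, out 12:48→12:45; 7 h 0 min
Total credited: 30 h 45 min.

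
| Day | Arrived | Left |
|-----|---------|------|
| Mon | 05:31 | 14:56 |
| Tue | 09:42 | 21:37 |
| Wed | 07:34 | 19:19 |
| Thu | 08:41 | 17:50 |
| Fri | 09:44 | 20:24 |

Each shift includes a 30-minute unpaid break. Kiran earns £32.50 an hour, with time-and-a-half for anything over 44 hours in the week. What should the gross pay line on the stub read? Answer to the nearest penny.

Mon: 05:31–14:56 = 9 h 25 min; less 30 min break → 8 h 55 min
Tue: 09:42–21:37 = 11 h 55 min; less 30 min break → 11 h 25 min
Wed: 07:34–19:19 = 11 h 45 min; less 30 min break → 11 h 15 min
Thu: 08:41–17:50 = 9 h 9 min; less 30 min break → 8 h 39 min
Fri: 09:44–20:24 = 10 h 40 min; less 30 min break → 10 h 10 min
Total worked: 50 h 24 min = 3024 min.
Regular 44 h 0 min = 2640 min at £32.50/h; overtime 6 h 24 min = 384 min at £48.75/h.
Pay = (2640 × £32.50 + 384 × £48.75) ÷ 60 = £1742.00.

£1742.00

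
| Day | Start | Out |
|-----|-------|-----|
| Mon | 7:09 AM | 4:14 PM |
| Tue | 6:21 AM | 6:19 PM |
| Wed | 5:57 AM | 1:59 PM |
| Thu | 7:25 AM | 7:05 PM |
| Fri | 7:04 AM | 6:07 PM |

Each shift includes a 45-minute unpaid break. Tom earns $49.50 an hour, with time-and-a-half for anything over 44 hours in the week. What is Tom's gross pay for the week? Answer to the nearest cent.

Mon: 7:09 AM–4:14 PM = 9 h 5 min; less 45 min break → 8 h 20 min
Tue: 6:21 AM–6:19 PM = 11 h 58 min; less 45 min break → 11 h 13 min
Wed: 5:57 AM–1:59 PM = 8 h 2 min; less 45 min break → 7 h 17 min
Thu: 7:25 AM–7:05 PM = 11 h 40 min; less 45 min break → 10 h 55 min
Fri: 7:04 AM–6:07 PM = 11 h 3 min; less 45 min break → 10 h 18 min
Total worked: 48 h 3 min = 2883 min.
Regular 44 h 0 min = 2640 min at $49.50/h; overtime 4 h 3 min = 243 min at $74.25/h.
Pay = (2640 × $49.50 + 243 × $74.25) ÷ 60 = $2478.71.

$2478.71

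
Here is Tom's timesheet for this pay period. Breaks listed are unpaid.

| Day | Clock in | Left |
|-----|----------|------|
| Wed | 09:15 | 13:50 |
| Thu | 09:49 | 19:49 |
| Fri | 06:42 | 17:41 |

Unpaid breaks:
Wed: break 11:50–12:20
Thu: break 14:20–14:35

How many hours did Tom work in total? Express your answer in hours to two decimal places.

24.82 hours

Wed: 09:15–13:50 = 4 h 35 min; less 30 min break → 4 h 5 min
Thu: 09:49–19:49 = 10 h 0 min; less 15 min break → 9 h 45 min
Fri: 06:42–17:41 = 10 h 59 min
Total: 4 h 5 min + 9 h 45 min + 10 h 59 min = 24 h 49 min.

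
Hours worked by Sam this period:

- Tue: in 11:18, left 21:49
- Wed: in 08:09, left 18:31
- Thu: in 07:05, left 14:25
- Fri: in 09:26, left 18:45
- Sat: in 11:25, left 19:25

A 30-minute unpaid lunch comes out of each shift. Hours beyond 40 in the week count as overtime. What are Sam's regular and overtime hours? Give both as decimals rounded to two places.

Regular 40.00 hours, overtime 3.03 hours

Tue: 11:18–21:49 = 10 h 31 min; less 30 min break → 10 h 1 min
Wed: 08:09–18:31 = 10 h 22 min; less 30 min break → 9 h 52 min
Thu: 07:05–14:25 = 7 h 20 min; less 30 min break → 6 h 50 min
Fri: 09:26–18:45 = 9 h 19 min; less 30 min break → 8 h 49 min
Sat: 11:25–19:25 = 8 h 0 min; less 30 min break → 7 h 30 min
Total worked: 43 h 2 min = 43.03 h.
Threshold 40 h → overtime 3 h 2 min, regular 40 h 0 min.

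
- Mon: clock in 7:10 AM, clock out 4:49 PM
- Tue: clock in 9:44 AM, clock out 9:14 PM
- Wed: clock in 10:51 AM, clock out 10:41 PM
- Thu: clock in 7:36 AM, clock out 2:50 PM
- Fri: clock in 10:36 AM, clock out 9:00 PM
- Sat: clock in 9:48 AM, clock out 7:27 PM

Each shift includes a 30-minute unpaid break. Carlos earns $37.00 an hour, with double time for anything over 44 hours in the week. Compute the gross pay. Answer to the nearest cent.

Mon: 7:10 AM–4:49 PM = 9 h 39 min; less 30 min break → 9 h 9 min
Tue: 9:44 AM–9:14 PM = 11 h 30 min; less 30 min break → 11 h 0 min
Wed: 10:51 AM–10:41 PM = 11 h 50 min; less 30 min break → 11 h 20 min
Thu: 7:36 AM–2:50 PM = 7 h 14 min; less 30 min break → 6 h 44 min
Fri: 10:36 AM–9:00 PM = 10 h 24 min; less 30 min break → 9 h 54 min
Sat: 9:48 AM–7:27 PM = 9 h 39 min; less 30 min break → 9 h 9 min
Total worked: 57 h 16 min = 3436 min.
Regular 44 h 0 min = 2640 min at $37.00/h; overtime 13 h 16 min = 796 min at $74.00/h.
Pay = (2640 × $37.00 + 796 × $74.00) ÷ 60 = $2609.73.

$2609.73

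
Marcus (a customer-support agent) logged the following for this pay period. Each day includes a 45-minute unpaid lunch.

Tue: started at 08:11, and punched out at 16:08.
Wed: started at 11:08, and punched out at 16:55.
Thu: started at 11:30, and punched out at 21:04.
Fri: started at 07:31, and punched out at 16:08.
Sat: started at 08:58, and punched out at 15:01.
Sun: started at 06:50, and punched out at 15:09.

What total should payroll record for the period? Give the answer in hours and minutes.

41 h 47 min

Tue: 08:11–16:08 = 7 h 57 min; less 45 min break → 7 h 12 min
Wed: 11:08–16:55 = 5 h 47 min; less 45 min break → 5 h 2 min
Thu: 11:30–21:04 = 9 h 34 min; less 45 min break → 8 h 49 min
Fri: 07:31–16:08 = 8 h 37 min; less 45 min break → 7 h 52 min
Sat: 08:58–15:01 = 6 h 3 min; less 45 min break → 5 h 18 min
Sun: 06:50–15:09 = 8 h 19 min; less 45 min break → 7 h 34 min
Total: 7 h 12 min + 5 h 2 min + 8 h 49 min + 7 h 52 min + 5 h 18 min + 7 h 34 min = 41 h 47 min.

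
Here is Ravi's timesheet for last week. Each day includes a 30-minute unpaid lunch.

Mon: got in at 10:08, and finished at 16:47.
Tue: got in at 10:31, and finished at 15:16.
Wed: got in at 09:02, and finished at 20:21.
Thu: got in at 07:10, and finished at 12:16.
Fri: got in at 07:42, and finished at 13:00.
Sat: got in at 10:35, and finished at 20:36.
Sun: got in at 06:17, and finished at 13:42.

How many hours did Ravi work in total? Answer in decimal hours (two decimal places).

47.05 hours

Mon: 10:08–16:47 = 6 h 39 min; less 30 min break → 6 h 9 min
Tue: 10:31–15:16 = 4 h 45 min; less 30 min break → 4 h 15 min
Wed: 09:02–20:21 = 11 h 19 min; less 30 min break → 10 h 49 min
Thu: 07:10–12:16 = 5 h 6 min; less 30 min break → 4 h 36 min
Fri: 07:42–13:00 = 5 h 18 min; less 30 min break → 4 h 48 min
Sat: 10:35–20:36 = 10 h 1 min; less 30 min break → 9 h 31 min
Sun: 06:17–13:42 = 7 h 25 min; less 30 min break → 6 h 55 min
Total: 6 h 9 min + 4 h 15 min + 10 h 49 min + 4 h 36 min + 4 h 48 min + 9 h 31 min + 6 h 55 min = 47 h 3 min.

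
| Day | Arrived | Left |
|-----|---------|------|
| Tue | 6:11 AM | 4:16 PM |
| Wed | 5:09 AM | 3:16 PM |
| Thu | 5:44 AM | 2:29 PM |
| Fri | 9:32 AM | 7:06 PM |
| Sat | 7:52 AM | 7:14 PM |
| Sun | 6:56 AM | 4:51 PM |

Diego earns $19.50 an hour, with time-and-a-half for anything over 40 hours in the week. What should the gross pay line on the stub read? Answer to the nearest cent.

Tue: 6:11 AM–4:16 PM = 10 h 5 min
Wed: 5:09 AM–3:16 PM = 10 h 7 min
Thu: 5:44 AM–2:29 PM = 8 h 45 min
Fri: 9:32 AM–7:06 PM = 9 h 34 min
Sat: 7:52 AM–7:14 PM = 11 h 22 min
Sun: 6:56 AM–4:51 PM = 9 h 55 min
Total worked: 59 h 48 min = 3588 min.
Regular 40 h 0 min = 2400 min at $19.50/h; overtime 19 h 48 min = 1188 min at $29.25/h.
Pay = (2400 × $19.50 + 1188 × $29.25) ÷ 60 = $1359.15.

$1359.15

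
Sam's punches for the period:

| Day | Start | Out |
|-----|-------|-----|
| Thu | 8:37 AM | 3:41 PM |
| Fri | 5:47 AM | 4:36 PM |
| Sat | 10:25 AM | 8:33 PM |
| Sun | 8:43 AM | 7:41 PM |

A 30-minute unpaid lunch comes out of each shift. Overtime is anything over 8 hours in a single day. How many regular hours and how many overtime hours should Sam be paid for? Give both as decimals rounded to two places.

Regular 30.57 hours, overtime 6.42 hours

Thu: 8:37 AM–3:41 PM = 7 h 4 min; less 30 min break → 6 h 34 min
Fri: 5:47 AM–4:36 PM = 10 h 49 min; less 30 min break → 10 h 19 min
Sat: 10:25 AM–8:33 PM = 10 h 8 min; less 30 min break → 9 h 38 min
Sun: 8:43 AM–7:41 PM = 10 h 58 min; less 30 min break → 10 h 28 min
Thu reg 6 h 34 min / OT 0 h 0 min; Fri reg 8 h 0 min / OT 2 h 19 min; Sat reg 8 h 0 min / OT 1 h 38 min; Sun reg 8 h 0 min / OT 2 h 28 min.
Totals: regular 30 h 34 min, overtime 6 h 25 min.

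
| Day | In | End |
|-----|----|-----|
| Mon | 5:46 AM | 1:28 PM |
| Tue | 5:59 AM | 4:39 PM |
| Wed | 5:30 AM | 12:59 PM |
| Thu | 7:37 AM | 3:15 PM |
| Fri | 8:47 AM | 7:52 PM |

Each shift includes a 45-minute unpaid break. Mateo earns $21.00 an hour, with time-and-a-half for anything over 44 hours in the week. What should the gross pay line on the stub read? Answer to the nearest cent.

Mon: 5:46 AM–1:28 PM = 7 h 42 min; less 45 min break → 6 h 57 min
Tue: 5:59 AM–4:39 PM = 10 h 40 min; less 45 min break → 9 h 55 min
Wed: 5:30 AM–12:59 PM = 7 h 29 min; less 45 min break → 6 h 44 min
Thu: 7:37 AM–3:15 PM = 7 h 38 min; less 45 min break → 6 h 53 min
Fri: 8:47 AM–7:52 PM = 11 h 5 min; less 45 min break → 10 h 20 min
Total worked: 40 h 49 min = 2449 min.
Regular 40 h 49 min = 2449 min at $21.00/h; overtime 0 h 0 min = 0 min at $31.50/h.
Pay = (2449 × $21.00 + 0 × $31.50) ÷ 60 = $857.15.

$857.15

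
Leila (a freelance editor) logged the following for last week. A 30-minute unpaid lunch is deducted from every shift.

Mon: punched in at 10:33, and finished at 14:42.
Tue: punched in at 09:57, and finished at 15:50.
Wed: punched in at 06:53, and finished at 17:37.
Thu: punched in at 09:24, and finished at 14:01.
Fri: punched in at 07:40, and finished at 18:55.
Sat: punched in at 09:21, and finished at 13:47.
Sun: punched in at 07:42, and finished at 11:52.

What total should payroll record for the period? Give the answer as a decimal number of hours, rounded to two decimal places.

Mon: 10:33–14:42 = 4 h 9 min; less 30 min break → 3 h 39 min
Tue: 09:57–15:50 = 5 h 53 min; less 30 min break → 5 h 23 min
Wed: 06:53–17:37 = 10 h 44 min; less 30 min break → 10 h 14 min
Thu: 09:24–14:01 = 4 h 37 min; less 30 min break → 4 h 7 min
Fri: 07:40–18:55 = 11 h 15 min; less 30 min break → 10 h 45 min
Sat: 09:21–13:47 = 4 h 26 min; less 30 min break → 3 h 56 min
Sun: 07:42–11:52 = 4 h 10 min; less 30 min break → 3 h 40 min
Total: 3 h 39 min + 5 h 23 min + 10 h 14 min + 4 h 7 min + 10 h 45 min + 3 h 56 min + 3 h 40 min = 41 h 44 min.

41.73 hours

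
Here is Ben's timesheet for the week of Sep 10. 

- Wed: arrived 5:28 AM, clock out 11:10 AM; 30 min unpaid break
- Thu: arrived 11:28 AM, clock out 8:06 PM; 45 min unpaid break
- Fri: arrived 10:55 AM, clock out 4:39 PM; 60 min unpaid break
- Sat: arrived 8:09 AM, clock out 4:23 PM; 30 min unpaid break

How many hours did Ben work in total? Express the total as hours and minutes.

Wed: 5:28 AM–11:10 AM = 5 h 42 min; less 30 min break → 5 h 12 min
Thu: 11:28 AM–8:06 PM = 8 h 38 min; less 45 min break → 7 h 53 min
Fri: 10:55 AM–4:39 PM = 5 h 44 min; less 60 min break → 4 h 44 min
Sat: 8:09 AM–4:23 PM = 8 h 14 min; less 30 min break → 7 h 44 min
Total: 5 h 12 min + 7 h 53 min + 4 h 44 min + 7 h 44 min = 25 h 33 min.

25 h 33 min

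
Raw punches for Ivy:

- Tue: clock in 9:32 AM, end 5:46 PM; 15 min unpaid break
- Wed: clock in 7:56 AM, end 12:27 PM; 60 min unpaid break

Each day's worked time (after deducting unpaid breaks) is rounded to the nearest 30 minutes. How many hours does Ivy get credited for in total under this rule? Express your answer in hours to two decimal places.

11.50 hours

Tue: 9:32 AM–5:46 PM = 8 h 14 min − 15 min = 7 h 59 min → rounds to 8 h 0 min
Wed: 7:56 AM–12:27 PM = 4 h 31 min − 60 min = 3 h 31 min → rounds to 3 h 30 min
Total credited: 11 h 30 min.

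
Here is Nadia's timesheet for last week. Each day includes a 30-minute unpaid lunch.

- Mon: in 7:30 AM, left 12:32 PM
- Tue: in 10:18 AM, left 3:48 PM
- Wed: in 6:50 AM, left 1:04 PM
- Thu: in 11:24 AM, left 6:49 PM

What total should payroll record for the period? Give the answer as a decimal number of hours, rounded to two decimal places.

22.18 hours

Mon: 7:30 AM–12:32 PM = 5 h 2 min; less 30 min break → 4 h 32 min
Tue: 10:18 AM–3:48 PM = 5 h 30 min; less 30 min break → 5 h 0 min
Wed: 6:50 AM–1:04 PM = 6 h 14 min; less 30 min break → 5 h 44 min
Thu: 11:24 AM–6:49 PM = 7 h 25 min; less 30 min break → 6 h 55 min
Total: 4 h 32 min + 5 h 0 min + 5 h 44 min + 6 h 55 min = 22 h 11 min.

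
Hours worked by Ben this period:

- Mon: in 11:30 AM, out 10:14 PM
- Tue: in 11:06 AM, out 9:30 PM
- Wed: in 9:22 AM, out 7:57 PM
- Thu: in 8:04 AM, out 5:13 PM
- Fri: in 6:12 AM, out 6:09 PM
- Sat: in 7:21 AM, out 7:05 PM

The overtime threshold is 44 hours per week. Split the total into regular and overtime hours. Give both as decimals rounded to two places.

Regular 44.00 hours, overtime 20.55 hours

Mon: 11:30 AM–10:14 PM = 10 h 44 min
Tue: 11:06 AM–9:30 PM = 10 h 24 min
Wed: 9:22 AM–7:57 PM = 10 h 35 min
Thu: 8:04 AM–5:13 PM = 9 h 9 min
Fri: 6:12 AM–6:09 PM = 11 h 57 min
Sat: 7:21 AM–7:05 PM = 11 h 44 min
Total worked: 64 h 33 min = 64.55 h.
Threshold 44 h → overtime 20 h 33 min, regular 44 h 0 min.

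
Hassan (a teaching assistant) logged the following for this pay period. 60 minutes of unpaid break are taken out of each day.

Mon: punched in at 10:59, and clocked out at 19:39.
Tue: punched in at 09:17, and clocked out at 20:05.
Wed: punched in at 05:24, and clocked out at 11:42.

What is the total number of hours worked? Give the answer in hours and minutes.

Mon: 10:59–19:39 = 8 h 40 min; less 60 min break → 7 h 40 min
Tue: 09:17–20:05 = 10 h 48 min; less 60 min break → 9 h 48 min
Wed: 05:24–11:42 = 6 h 18 min; less 60 min break → 5 h 18 min
Total: 7 h 40 min + 9 h 48 min + 5 h 18 min = 22 h 46 min.

22 h 46 min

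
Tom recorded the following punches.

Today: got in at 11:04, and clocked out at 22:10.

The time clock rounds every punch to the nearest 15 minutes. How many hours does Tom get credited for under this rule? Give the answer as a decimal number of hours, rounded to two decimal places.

Today: in 11:04→11:00, out 22:10→22:15; 11 h 15 min

11.25 hours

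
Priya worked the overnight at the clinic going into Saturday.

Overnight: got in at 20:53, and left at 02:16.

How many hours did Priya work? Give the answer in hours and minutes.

5 h 23 min

Overnight: 20:53 → midnight = 3 h 7 min; midnight → 02:16 = 2 h 16 min; span 5 h 23 min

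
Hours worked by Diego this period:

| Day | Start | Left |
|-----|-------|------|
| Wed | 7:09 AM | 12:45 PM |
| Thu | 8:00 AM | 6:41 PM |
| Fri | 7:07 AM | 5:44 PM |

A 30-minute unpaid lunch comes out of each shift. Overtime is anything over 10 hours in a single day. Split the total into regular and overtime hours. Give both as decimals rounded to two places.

Wed: 7:09 AM–12:45 PM = 5 h 36 min; less 30 min break → 5 h 6 min
Thu: 8:00 AM–6:41 PM = 10 h 41 min; less 30 min break → 10 h 11 min
Fri: 7:07 AM–5:44 PM = 10 h 37 min; less 30 min break → 10 h 7 min
Wed reg 5 h 6 min / OT 0 h 0 min; Thu reg 10 h 0 min / OT 0 h 11 min; Fri reg 10 h 0 min / OT 0 h 7 min.
Totals: regular 25 h 6 min, overtime 0 h 18 min.

Regular 25.10 hours, overtime 0.30 hours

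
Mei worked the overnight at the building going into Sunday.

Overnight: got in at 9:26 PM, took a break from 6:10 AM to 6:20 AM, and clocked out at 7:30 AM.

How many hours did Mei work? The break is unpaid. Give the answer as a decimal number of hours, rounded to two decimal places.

9.90 hours

Overnight: 9:26 PM → midnight = 2 h 34 min; midnight → 7:30 AM = 7 h 30 min; span 10 h 4 min; less 10 min break → 9 h 54 min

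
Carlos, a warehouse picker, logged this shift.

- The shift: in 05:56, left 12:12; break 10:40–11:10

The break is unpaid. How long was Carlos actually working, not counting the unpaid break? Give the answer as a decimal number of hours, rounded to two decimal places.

The shift: 05:56–12:12 = 6 h 16 min; less 30 min break → 5 h 46 min

5.77 hours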